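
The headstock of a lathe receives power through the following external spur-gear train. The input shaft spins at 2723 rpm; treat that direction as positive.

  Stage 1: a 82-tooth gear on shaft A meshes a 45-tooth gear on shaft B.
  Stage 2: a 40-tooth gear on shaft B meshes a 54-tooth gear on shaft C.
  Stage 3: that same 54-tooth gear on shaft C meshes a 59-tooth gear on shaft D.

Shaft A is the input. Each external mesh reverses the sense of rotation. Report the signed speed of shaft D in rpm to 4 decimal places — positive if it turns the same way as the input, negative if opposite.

-3364.0075 rpm (opposite to input, |ω| = 3364.0075 rpm)

Stage 1 [82T→45T]: ω = 2723.0000×82/45 = 4961.9111 rpm, dir flips to −; running = −4961.9111
Stage 2 [40T→54T]: ω = 4961.9111×40/54 = 3675.4897 rpm, dir flips to +; running = +3675.4897
Stage 3 [54T→59T]: ω = 3675.4897×54/59 = 3364.0075 rpm, dir flips to −; running = −3364.0075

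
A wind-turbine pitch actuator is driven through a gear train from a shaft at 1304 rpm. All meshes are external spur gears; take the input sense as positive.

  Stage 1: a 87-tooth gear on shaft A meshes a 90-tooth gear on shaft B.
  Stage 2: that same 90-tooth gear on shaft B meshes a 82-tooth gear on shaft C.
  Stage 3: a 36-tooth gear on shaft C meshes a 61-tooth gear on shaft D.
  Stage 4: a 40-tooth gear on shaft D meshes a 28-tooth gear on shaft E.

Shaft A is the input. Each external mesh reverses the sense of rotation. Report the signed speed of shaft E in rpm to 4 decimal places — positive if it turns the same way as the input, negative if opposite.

Stage 1 [87T→90T]: ω = 1304.0000×87/90 = 1260.5333 rpm, dir flips to −; running = −1260.5333
Stage 2 [90T→82T]: ω = 1260.5333×90/82 = 1383.5122 rpm, dir flips to +; running = +1383.5122
Stage 3 [36T→61T]: ω = 1383.5122×36/61 = 816.4990 rpm, dir flips to −; running = −816.4990
Stage 4 [40T→28T]: ω = 816.4990×40/28 = 1166.4271 rpm, dir flips to +; running = +1166.4271

+1166.4271 rpm (same as input, |ω| = 1166.4271 rpm)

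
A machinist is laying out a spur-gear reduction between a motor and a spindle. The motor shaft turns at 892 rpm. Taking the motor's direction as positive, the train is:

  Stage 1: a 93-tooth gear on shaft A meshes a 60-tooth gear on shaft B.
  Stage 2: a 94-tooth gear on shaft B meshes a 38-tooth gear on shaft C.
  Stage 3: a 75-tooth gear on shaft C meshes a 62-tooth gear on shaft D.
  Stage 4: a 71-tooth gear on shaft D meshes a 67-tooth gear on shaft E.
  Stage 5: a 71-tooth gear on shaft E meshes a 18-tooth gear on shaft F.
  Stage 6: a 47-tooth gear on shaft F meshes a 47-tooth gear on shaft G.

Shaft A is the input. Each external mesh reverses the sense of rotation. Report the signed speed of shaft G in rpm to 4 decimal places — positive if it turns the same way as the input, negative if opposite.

+17293.3756 rpm (same as input, |ω| = 17293.3756 rpm)

Stage 1 [93T→60T]: ω = 892.0000×93/60 = 1382.6000 rpm, dir flips to −; running = −1382.6000
Stage 2 [94T→38T]: ω = 1382.6000×94/38 = 3420.1158 rpm, dir flips to +; running = +3420.1158
Stage 3 [75T→62T]: ω = 3420.1158×75/62 = 4137.2368 rpm, dir flips to −; running = −4137.2368
Stage 4 [71T→67T]: ω = 4137.2368×71/67 = 4384.2361 rpm, dir flips to +; running = +4384.2361
Stage 5 [71T→18T]: ω = 4384.2361×71/18 = 17293.3756 rpm, dir flips to −; running = −17293.3756
Stage 6 [47T→47T]: ω = 17293.3756×47/47 = 17293.3756 rpm, dir flips to +; running = +17293.3756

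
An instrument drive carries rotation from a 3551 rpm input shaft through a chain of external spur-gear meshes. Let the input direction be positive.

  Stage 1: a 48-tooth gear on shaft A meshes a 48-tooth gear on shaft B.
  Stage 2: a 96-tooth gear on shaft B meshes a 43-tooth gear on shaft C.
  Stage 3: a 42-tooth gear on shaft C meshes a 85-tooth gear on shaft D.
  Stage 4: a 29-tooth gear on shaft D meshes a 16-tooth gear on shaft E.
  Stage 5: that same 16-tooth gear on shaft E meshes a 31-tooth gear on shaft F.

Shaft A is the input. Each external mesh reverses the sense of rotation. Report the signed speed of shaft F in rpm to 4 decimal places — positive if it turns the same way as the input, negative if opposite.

-3664.5455 rpm (opposite to input, |ω| = 3664.5455 rpm)

Stage 1 [48T→48T]: ω = 3551.0000×48/48 = 3551.0000 rpm, dir flips to −; running = −3551.0000
Stage 2 [96T→43T]: ω = 3551.0000×96/43 = 7927.8140 rpm, dir flips to +; running = +7927.8140
Stage 3 [42T→85T]: ω = 7927.8140×42/85 = 3917.2728 rpm, dir flips to −; running = −3917.2728
Stage 4 [29T→16T]: ω = 3917.2728×29/16 = 7100.0569 rpm, dir flips to +; running = +7100.0569
Stage 5 [16T→31T]: ω = 7100.0569×16/31 = 3664.5455 rpm, dir flips to −; running = −3664.5455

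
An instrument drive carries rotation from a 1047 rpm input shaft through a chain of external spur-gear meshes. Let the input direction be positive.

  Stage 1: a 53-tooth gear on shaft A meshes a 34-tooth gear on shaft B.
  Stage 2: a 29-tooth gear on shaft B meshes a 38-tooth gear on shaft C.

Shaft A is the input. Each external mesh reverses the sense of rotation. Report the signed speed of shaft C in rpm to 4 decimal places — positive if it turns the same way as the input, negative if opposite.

+1245.5410 rpm (same as input, |ω| = 1245.5410 rpm)

Stage 1 [53T→34T]: ω = 1047.0000×53/34 = 1632.0882 rpm, dir flips to −; running = −1632.0882
Stage 2 [29T→38T]: ω = 1632.0882×29/38 = 1245.5410 rpm, dir flips to +; running = +1245.5410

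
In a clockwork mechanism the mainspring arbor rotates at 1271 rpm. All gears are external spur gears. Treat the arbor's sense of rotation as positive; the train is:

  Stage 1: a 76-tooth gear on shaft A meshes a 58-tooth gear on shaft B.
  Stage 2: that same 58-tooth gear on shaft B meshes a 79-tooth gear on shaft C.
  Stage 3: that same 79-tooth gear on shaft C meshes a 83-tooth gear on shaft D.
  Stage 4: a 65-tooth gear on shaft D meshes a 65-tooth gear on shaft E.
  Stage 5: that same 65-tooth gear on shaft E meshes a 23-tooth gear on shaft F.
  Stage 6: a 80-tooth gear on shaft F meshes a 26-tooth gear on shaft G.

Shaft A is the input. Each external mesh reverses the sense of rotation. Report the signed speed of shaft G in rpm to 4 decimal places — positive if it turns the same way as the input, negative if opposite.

+10120.0629 rpm (same as input, |ω| = 10120.0629 rpm)

Stage 1 [76T→58T]: ω = 1271.0000×76/58 = 1665.4483 rpm, dir flips to −; running = −1665.4483
Stage 2 [58T→79T]: ω = 1665.4483×58/79 = 1222.7342 rpm, dir flips to +; running = +1222.7342
Stage 3 [79T→83T]: ω = 1222.7342×79/83 = 1163.8072 rpm, dir flips to −; running = −1163.8072
Stage 4 [65T→65T]: ω = 1163.8072×65/65 = 1163.8072 rpm, dir flips to +; running = +1163.8072
Stage 5 [65T→23T]: ω = 1163.8072×65/23 = 3289.0204 rpm, dir flips to −; running = −3289.0204
Stage 6 [80T→26T]: ω = 3289.0204×80/26 = 10120.0629 rpm, dir flips to +; running = +10120.0629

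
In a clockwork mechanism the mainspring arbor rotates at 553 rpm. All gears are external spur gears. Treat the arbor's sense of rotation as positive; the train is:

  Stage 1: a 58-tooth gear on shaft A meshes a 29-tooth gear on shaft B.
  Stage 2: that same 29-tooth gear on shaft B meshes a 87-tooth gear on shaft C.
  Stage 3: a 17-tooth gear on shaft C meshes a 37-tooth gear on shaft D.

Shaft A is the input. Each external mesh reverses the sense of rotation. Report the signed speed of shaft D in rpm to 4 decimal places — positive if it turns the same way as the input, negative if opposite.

Stage 1 [58T→29T]: ω = 553.0000×58/29 = 1106.0000 rpm, dir flips to −; running = −1106.0000
Stage 2 [29T→87T]: ω = 1106.0000×29/87 = 368.6667 rpm, dir flips to +; running = +368.6667
Stage 3 [17T→37T]: ω = 368.6667×17/37 = 169.3874 rpm, dir flips to −; running = −169.3874

-169.3874 rpm (opposite to input, |ω| = 169.3874 rpm)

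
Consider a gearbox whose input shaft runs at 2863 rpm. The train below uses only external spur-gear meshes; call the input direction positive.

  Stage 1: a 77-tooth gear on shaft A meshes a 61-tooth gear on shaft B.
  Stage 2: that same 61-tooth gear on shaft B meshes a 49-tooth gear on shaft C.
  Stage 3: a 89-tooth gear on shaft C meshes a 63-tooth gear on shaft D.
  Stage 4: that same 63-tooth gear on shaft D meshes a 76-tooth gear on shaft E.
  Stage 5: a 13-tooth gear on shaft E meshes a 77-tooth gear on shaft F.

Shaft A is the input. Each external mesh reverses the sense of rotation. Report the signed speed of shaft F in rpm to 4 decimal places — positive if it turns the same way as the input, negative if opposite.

Stage 1 [77T→61T]: ω = 2863.0000×77/61 = 3613.9508 rpm, dir flips to −; running = −3613.9508
Stage 2 [61T→49T]: ω = 3613.9508×61/49 = 4499.0000 rpm, dir flips to +; running = +4499.0000
Stage 3 [89T→63T]: ω = 4499.0000×89/63 = 6355.7302 rpm, dir flips to −; running = −6355.7302
Stage 4 [63T→76T]: ω = 6355.7302×63/76 = 5268.5658 rpm, dir flips to +; running = +5268.5658
Stage 5 [13T→77T]: ω = 5268.5658×13/77 = 889.4981 rpm, dir flips to −; running = −889.4981

-889.4981 rpm (opposite to input, |ω| = 889.4981 rpm)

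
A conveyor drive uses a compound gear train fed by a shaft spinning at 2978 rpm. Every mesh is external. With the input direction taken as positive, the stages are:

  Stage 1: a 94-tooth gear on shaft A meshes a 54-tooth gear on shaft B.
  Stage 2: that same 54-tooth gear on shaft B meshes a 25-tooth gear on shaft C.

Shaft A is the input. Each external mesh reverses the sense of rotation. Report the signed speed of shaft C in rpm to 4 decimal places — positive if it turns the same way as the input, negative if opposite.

Stage 1 [94T→54T]: ω = 2978.0000×94/54 = 5183.9259 rpm, dir flips to −; running = −5183.9259
Stage 2 [54T→25T]: ω = 5183.9259×54/25 = 11197.2800 rpm, dir flips to +; running = +11197.2800

+11197.2800 rpm (same as input, |ω| = 11197.2800 rpm)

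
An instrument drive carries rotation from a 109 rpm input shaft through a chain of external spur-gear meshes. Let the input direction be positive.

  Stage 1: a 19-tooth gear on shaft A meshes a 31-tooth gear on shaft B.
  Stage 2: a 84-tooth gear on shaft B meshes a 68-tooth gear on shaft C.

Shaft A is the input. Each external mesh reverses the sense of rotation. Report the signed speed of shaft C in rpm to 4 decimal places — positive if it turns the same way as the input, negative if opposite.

Stage 1 [19T→31T]: ω = 109.0000×19/31 = 66.8065 rpm, dir flips to −; running = −66.8065
Stage 2 [84T→68T]: ω = 66.8065×84/68 = 82.5256 rpm, dir flips to +; running = +82.5256

+82.5256 rpm (same as input, |ω| = 82.5256 rpm)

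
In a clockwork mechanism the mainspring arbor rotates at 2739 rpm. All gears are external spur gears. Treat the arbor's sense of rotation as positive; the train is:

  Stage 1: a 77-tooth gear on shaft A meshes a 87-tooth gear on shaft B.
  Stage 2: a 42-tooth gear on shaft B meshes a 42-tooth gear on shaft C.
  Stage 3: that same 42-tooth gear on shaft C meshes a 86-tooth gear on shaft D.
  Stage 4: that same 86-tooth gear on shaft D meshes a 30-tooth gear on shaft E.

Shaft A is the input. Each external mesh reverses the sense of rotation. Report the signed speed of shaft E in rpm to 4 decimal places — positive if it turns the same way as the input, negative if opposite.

+3393.8414 rpm (same as input, |ω| = 3393.8414 rpm)

Stage 1 [77T→87T]: ω = 2739.0000×77/87 = 2424.1724 rpm, dir flips to −; running = −2424.1724
Stage 2 [42T→42T]: ω = 2424.1724×42/42 = 2424.1724 rpm, dir flips to +; running = +2424.1724
Stage 3 [42T→86T]: ω = 2424.1724×42/86 = 1183.8982 rpm, dir flips to −; running = −1183.8982
Stage 4 [86T→30T]: ω = 1183.8982×86/30 = 3393.8414 rpm, dir flips to +; running = +3393.8414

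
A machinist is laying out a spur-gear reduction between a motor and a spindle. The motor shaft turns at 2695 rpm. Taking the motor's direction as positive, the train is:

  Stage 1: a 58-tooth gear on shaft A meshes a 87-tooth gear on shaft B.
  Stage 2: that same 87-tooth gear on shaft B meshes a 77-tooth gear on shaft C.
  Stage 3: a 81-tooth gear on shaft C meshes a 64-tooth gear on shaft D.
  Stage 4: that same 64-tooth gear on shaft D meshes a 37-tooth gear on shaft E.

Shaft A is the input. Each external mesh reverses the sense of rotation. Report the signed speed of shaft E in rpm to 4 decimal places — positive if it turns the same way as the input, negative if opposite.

+4444.0541 rpm (same as input, |ω| = 4444.0541 rpm)

Stage 1 [58T→87T]: ω = 2695.0000×58/87 = 1796.6667 rpm, dir flips to −; running = −1796.6667
Stage 2 [87T→77T]: ω = 1796.6667×87/77 = 2030.0000 rpm, dir flips to +; running = +2030.0000
Stage 3 [81T→64T]: ω = 2030.0000×81/64 = 2569.2188 rpm, dir flips to −; running = −2569.2188
Stage 4 [64T→37T]: ω = 2569.2188×64/37 = 4444.0541 rpm, dir flips to +; running = +4444.0541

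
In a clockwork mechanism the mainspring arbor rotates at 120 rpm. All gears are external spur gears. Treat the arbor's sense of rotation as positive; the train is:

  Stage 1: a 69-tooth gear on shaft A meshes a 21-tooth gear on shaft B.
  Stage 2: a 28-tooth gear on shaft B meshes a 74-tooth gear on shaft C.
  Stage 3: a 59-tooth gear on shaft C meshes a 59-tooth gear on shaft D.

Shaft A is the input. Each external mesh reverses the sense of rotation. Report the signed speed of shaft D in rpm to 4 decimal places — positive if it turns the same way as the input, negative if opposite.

Stage 1 [69T→21T]: ω = 120.0000×69/21 = 394.2857 rpm, dir flips to −; running = −394.2857
Stage 2 [28T→74T]: ω = 394.2857×28/74 = 149.1892 rpm, dir flips to +; running = +149.1892
Stage 3 [59T→59T]: ω = 149.1892×59/59 = 149.1892 rpm, dir flips to −; running = −149.1892

-149.1892 rpm (opposite to input, |ω| = 149.1892 rpm)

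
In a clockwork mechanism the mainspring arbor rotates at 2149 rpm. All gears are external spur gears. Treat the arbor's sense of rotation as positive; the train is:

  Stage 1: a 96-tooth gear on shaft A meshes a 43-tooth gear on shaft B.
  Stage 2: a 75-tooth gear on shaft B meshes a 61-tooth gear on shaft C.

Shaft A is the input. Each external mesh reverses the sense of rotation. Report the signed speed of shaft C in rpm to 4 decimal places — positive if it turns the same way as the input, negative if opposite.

Stage 1 [96T→43T]: ω = 2149.0000×96/43 = 4797.7674 rpm, dir flips to −; running = −4797.7674
Stage 2 [75T→61T]: ω = 4797.7674×75/61 = 5898.8944 rpm, dir flips to +; running = +5898.8944

+5898.8944 rpm (same as input, |ω| = 5898.8944 rpm)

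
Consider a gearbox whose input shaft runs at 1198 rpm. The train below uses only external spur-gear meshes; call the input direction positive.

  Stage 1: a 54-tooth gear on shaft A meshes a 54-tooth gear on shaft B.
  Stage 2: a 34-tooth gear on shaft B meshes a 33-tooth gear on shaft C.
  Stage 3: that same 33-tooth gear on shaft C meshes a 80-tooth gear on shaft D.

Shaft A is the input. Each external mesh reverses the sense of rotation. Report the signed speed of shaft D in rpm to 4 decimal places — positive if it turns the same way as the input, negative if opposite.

-509.1500 rpm (opposite to input, |ω| = 509.1500 rpm)

Stage 1 [54T→54T]: ω = 1198.0000×54/54 = 1198.0000 rpm, dir flips to −; running = −1198.0000
Stage 2 [34T→33T]: ω = 1198.0000×34/33 = 1234.3030 rpm, dir flips to +; running = +1234.3030
Stage 3 [33T→80T]: ω = 1234.3030×33/80 = 509.1500 rpm, dir flips to −; running = −509.1500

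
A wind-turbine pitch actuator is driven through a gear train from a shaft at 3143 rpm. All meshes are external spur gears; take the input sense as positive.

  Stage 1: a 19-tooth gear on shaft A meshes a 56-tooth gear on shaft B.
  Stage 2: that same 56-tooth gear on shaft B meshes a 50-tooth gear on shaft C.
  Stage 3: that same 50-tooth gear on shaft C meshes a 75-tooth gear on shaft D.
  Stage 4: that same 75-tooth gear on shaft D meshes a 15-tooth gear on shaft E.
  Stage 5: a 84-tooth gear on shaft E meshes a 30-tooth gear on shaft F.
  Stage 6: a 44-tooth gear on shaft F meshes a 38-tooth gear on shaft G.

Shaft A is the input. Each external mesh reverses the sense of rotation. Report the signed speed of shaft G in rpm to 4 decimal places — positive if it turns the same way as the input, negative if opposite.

Stage 1 [19T→56T]: ω = 3143.0000×19/56 = 1066.3750 rpm, dir flips to −; running = −1066.3750
Stage 2 [56T→50T]: ω = 1066.3750×56/50 = 1194.3400 rpm, dir flips to +; running = +1194.3400
Stage 3 [50T→75T]: ω = 1194.3400×50/75 = 796.2267 rpm, dir flips to −; running = −796.2267
Stage 4 [75T→15T]: ω = 796.2267×75/15 = 3981.1333 rpm, dir flips to +; running = +3981.1333
Stage 5 [84T→30T]: ω = 3981.1333×84/30 = 11147.1733 rpm, dir flips to −; running = −11147.1733
Stage 6 [44T→38T]: ω = 11147.1733×44/38 = 12907.2533 rpm, dir flips to +; running = +12907.2533

+12907.2533 rpm (same as input, |ω| = 12907.2533 rpm)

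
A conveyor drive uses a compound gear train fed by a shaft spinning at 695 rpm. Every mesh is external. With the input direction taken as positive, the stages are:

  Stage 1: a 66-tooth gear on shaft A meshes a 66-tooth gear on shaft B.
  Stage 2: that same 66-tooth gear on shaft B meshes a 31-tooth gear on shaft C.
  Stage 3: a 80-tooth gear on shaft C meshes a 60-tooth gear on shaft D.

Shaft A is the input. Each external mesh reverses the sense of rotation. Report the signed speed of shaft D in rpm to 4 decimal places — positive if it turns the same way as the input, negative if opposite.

-1972.9032 rpm (opposite to input, |ω| = 1972.9032 rpm)

Stage 1 [66T→66T]: ω = 695.0000×66/66 = 695.0000 rpm, dir flips to −; running = −695.0000
Stage 2 [66T→31T]: ω = 695.0000×66/31 = 1479.6774 rpm, dir flips to +; running = +1479.6774
Stage 3 [80T→60T]: ω = 1479.6774×80/60 = 1972.9032 rpm, dir flips to −; running = −1972.9032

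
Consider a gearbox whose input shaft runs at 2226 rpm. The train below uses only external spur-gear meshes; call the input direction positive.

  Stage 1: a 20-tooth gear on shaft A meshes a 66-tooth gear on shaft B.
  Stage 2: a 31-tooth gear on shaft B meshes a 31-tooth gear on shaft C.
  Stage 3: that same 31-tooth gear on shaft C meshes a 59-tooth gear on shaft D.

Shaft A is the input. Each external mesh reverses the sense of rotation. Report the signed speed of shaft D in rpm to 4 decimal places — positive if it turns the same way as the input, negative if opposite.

Stage 1 [20T→66T]: ω = 2226.0000×20/66 = 674.5455 rpm, dir flips to −; running = −674.5455
Stage 2 [31T→31T]: ω = 674.5455×31/31 = 674.5455 rpm, dir flips to +; running = +674.5455
Stage 3 [31T→59T]: ω = 674.5455×31/59 = 354.4222 rpm, dir flips to −; running = −354.4222

-354.4222 rpm (opposite to input, |ω| = 354.4222 rpm)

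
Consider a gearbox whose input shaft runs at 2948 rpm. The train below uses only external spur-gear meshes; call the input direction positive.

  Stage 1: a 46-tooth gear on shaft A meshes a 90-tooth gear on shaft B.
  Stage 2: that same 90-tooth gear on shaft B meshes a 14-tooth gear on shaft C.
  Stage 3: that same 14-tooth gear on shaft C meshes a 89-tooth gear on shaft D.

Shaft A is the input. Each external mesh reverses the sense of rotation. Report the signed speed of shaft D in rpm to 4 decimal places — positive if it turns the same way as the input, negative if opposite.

-1523.6854 rpm (opposite to input, |ω| = 1523.6854 rpm)

Stage 1 [46T→90T]: ω = 2948.0000×46/90 = 1506.7556 rpm, dir flips to −; running = −1506.7556
Stage 2 [90T→14T]: ω = 1506.7556×90/14 = 9686.2857 rpm, dir flips to +; running = +9686.2857
Stage 3 [14T→89T]: ω = 9686.2857×14/89 = 1523.6854 rpm, dir flips to −; running = −1523.6854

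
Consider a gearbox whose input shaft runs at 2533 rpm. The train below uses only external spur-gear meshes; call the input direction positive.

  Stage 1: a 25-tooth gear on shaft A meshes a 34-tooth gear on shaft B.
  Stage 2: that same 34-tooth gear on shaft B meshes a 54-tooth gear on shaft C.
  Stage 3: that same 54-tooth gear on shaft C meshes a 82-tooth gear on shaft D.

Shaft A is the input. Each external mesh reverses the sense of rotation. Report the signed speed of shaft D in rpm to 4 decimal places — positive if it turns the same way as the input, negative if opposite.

-772.2561 rpm (opposite to input, |ω| = 772.2561 rpm)

Stage 1 [25T→34T]: ω = 2533.0000×25/34 = 1862.5000 rpm, dir flips to −; running = −1862.5000
Stage 2 [34T→54T]: ω = 1862.5000×34/54 = 1172.6852 rpm, dir flips to +; running = +1172.6852
Stage 3 [54T→82T]: ω = 1172.6852×54/82 = 772.2561 rpm, dir flips to −; running = −772.2561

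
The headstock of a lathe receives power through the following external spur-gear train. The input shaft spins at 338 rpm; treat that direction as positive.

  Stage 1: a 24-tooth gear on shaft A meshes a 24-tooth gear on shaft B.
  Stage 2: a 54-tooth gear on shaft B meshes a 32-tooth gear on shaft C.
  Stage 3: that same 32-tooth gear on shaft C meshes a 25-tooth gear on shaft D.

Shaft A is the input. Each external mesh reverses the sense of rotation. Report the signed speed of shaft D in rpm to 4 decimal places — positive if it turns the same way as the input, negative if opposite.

-730.0800 rpm (opposite to input, |ω| = 730.0800 rpm)

Stage 1 [24T→24T]: ω = 338.0000×24/24 = 338.0000 rpm, dir flips to −; running = −338.0000
Stage 2 [54T→32T]: ω = 338.0000×54/32 = 570.3750 rpm, dir flips to +; running = +570.3750
Stage 3 [32T→25T]: ω = 570.3750×32/25 = 730.0800 rpm, dir flips to −; running = −730.0800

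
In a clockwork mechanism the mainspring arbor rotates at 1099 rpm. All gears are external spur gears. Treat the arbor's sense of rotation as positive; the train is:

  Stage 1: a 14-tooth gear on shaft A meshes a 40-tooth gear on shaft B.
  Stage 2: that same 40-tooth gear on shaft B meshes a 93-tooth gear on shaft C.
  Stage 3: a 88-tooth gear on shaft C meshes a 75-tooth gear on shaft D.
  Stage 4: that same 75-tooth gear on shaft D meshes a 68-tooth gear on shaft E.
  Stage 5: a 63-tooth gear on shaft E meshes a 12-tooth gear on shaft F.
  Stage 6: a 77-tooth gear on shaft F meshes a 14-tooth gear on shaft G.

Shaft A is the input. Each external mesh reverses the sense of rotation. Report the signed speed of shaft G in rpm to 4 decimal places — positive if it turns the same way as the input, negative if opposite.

Stage 1 [14T→40T]: ω = 1099.0000×14/40 = 384.6500 rpm, dir flips to −; running = −384.6500
Stage 2 [40T→93T]: ω = 384.6500×40/93 = 165.4409 rpm, dir flips to +; running = +165.4409
Stage 3 [88T→75T]: ω = 165.4409×88/75 = 194.1173 rpm, dir flips to −; running = −194.1173
Stage 4 [75T→68T]: ω = 194.1173×75/68 = 214.0999 rpm, dir flips to +; running = +214.0999
Stage 5 [63T→12T]: ω = 214.0999×63/12 = 1124.0247 rpm, dir flips to −; running = −1124.0247
Stage 6 [77T→14T]: ω = 1124.0247×77/14 = 6182.1357 rpm, dir flips to +; running = +6182.1357

+6182.1357 rpm (same as input, |ω| = 6182.1357 rpm)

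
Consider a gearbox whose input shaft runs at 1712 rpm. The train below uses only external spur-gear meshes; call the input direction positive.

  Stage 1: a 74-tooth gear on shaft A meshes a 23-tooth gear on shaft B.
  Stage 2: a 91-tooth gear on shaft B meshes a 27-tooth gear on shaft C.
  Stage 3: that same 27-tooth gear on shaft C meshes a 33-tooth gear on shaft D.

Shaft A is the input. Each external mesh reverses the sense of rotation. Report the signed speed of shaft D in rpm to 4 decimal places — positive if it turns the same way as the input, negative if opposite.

-15189.2069 rpm (opposite to input, |ω| = 15189.2069 rpm)

Stage 1 [74T→23T]: ω = 1712.0000×74/23 = 5508.1739 rpm, dir flips to −; running = −5508.1739
Stage 2 [91T→27T]: ω = 5508.1739×91/27 = 18564.5862 rpm, dir flips to +; running = +18564.5862
Stage 3 [27T→33T]: ω = 18564.5862×27/33 = 15189.2069 rpm, dir flips to −; running = −15189.2069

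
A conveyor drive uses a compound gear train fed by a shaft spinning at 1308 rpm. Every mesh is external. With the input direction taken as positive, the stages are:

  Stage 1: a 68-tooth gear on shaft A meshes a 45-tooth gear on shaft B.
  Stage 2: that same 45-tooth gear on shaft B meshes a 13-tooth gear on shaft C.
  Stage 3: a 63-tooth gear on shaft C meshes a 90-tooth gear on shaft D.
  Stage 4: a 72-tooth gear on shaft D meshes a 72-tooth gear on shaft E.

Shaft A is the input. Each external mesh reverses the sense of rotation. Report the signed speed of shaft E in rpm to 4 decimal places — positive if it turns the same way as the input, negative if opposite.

Stage 1 [68T→45T]: ω = 1308.0000×68/45 = 1976.5333 rpm, dir flips to −; running = −1976.5333
Stage 2 [45T→13T]: ω = 1976.5333×45/13 = 6841.8462 rpm, dir flips to +; running = +6841.8462
Stage 3 [63T→90T]: ω = 6841.8462×63/90 = 4789.2923 rpm, dir flips to −; running = −4789.2923
Stage 4 [72T→72T]: ω = 4789.2923×72/72 = 4789.2923 rpm, dir flips to +; running = +4789.2923

+4789.2923 rpm (same as input, |ω| = 4789.2923 rpm)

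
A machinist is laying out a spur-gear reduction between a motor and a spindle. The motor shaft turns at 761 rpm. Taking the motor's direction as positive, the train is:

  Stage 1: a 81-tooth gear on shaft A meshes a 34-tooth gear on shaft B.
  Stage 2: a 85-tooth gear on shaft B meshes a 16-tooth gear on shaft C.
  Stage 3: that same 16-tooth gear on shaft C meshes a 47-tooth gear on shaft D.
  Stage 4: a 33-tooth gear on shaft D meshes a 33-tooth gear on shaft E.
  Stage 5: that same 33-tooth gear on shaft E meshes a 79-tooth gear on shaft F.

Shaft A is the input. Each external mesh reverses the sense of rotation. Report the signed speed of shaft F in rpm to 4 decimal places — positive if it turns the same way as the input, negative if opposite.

Stage 1 [81T→34T]: ω = 761.0000×81/34 = 1812.9706 rpm, dir flips to −; running = −1812.9706
Stage 2 [85T→16T]: ω = 1812.9706×85/16 = 9631.4062 rpm, dir flips to +; running = +9631.4062
Stage 3 [16T→47T]: ω = 9631.4062×16/47 = 3278.7766 rpm, dir flips to −; running = −3278.7766
Stage 4 [33T→33T]: ω = 3278.7766×33/33 = 3278.7766 rpm, dir flips to +; running = +3278.7766
Stage 5 [33T→79T]: ω = 3278.7766×33/79 = 1369.6155 rpm, dir flips to −; running = −1369.6155

-1369.6155 rpm (opposite to input, |ω| = 1369.6155 rpm)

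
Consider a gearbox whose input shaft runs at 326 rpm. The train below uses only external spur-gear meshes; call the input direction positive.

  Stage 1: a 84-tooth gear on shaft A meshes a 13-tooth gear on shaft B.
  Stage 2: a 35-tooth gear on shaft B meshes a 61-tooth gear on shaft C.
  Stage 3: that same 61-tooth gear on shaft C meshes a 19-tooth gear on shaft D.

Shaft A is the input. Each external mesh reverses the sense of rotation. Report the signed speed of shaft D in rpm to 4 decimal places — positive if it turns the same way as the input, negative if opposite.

-3880.3239 rpm (opposite to input, |ω| = 3880.3239 rpm)

Stage 1 [84T→13T]: ω = 326.0000×84/13 = 2106.4615 rpm, dir flips to −; running = −2106.4615
Stage 2 [35T→61T]: ω = 2106.4615×35/61 = 1208.6255 rpm, dir flips to +; running = +1208.6255
Stage 3 [61T→19T]: ω = 1208.6255×61/19 = 3880.3239 rpm, dir flips to −; running = −3880.3239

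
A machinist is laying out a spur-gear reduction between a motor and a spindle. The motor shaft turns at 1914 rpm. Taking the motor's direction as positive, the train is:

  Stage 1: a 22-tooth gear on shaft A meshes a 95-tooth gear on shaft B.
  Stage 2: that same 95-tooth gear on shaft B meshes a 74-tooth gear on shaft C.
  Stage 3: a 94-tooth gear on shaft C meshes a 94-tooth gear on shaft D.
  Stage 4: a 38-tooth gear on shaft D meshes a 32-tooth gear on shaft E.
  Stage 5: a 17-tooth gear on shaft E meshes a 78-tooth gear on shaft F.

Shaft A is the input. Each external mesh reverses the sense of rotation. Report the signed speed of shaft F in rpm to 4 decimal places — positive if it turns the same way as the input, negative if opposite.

Stage 1 [22T→95T]: ω = 1914.0000×22/95 = 443.2421 rpm, dir flips to −; running = −443.2421
Stage 2 [95T→74T]: ω = 443.2421×95/74 = 569.0270 rpm, dir flips to +; running = +569.0270
Stage 3 [94T→94T]: ω = 569.0270×94/94 = 569.0270 rpm, dir flips to −; running = −569.0270
Stage 4 [38T→32T]: ω = 569.0270×38/32 = 675.7196 rpm, dir flips to +; running = +675.7196
Stage 5 [17T→78T]: ω = 675.7196×17/78 = 147.2722 rpm, dir flips to −; running = −147.2722

-147.2722 rpm (opposite to input, |ω| = 147.2722 rpm)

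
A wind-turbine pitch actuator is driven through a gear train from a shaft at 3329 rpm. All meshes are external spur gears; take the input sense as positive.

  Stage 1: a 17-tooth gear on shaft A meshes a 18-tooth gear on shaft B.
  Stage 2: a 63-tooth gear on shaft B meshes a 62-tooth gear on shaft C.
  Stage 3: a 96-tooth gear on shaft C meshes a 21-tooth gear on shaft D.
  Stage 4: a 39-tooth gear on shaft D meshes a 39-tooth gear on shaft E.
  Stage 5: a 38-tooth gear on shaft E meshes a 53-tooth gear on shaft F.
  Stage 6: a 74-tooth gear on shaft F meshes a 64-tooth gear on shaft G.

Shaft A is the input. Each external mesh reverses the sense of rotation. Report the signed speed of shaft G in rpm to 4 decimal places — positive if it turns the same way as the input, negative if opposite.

+12107.3886 rpm (same as input, |ω| = 12107.3886 rpm)

Stage 1 [17T→18T]: ω = 3329.0000×17/18 = 3144.0556 rpm, dir flips to −; running = −3144.0556
Stage 2 [63T→62T]: ω = 3144.0556×63/62 = 3194.7661 rpm, dir flips to +; running = +3194.7661
Stage 3 [96T→21T]: ω = 3194.7661×96/21 = 14604.6452 rpm, dir flips to −; running = −14604.6452
Stage 4 [39T→39T]: ω = 14604.6452×39/39 = 14604.6452 rpm, dir flips to +; running = +14604.6452
Stage 5 [38T→53T]: ω = 14604.6452×38/53 = 10471.2550 rpm, dir flips to −; running = −10471.2550
Stage 6 [74T→64T]: ω = 10471.2550×74/64 = 12107.3886 rpm, dir flips to +; running = +12107.3886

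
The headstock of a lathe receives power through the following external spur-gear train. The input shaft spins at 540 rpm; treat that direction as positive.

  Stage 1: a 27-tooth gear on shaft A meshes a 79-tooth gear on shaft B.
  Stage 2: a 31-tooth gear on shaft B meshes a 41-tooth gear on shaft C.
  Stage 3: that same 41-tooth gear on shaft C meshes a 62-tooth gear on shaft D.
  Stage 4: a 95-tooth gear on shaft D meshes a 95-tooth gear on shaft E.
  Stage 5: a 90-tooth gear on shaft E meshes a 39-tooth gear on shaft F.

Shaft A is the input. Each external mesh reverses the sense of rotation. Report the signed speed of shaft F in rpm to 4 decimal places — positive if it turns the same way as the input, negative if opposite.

Stage 1 [27T→79T]: ω = 540.0000×27/79 = 184.5570 rpm, dir flips to −; running = −184.5570
Stage 2 [31T→41T]: ω = 184.5570×31/41 = 139.5431 rpm, dir flips to +; running = +139.5431
Stage 3 [41T→62T]: ω = 139.5431×41/62 = 92.2785 rpm, dir flips to −; running = −92.2785
Stage 4 [95T→95T]: ω = 92.2785×95/95 = 92.2785 rpm, dir flips to +; running = +92.2785
Stage 5 [90T→39T]: ω = 92.2785×90/39 = 212.9503 rpm, dir flips to −; running = −212.9503

-212.9503 rpm (opposite to input, |ω| = 212.9503 rpm)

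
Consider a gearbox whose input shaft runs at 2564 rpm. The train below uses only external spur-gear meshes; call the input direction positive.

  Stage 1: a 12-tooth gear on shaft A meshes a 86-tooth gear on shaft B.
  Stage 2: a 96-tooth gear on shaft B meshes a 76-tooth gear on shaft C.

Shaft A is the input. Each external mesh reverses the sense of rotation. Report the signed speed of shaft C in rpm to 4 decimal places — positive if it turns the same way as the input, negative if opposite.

Stage 1 [12T→86T]: ω = 2564.0000×12/86 = 357.7674 rpm, dir flips to −; running = −357.7674
Stage 2 [96T→76T]: ω = 357.7674×96/76 = 451.9168 rpm, dir flips to +; running = +451.9168

+451.9168 rpm (same as input, |ω| = 451.9168 rpm)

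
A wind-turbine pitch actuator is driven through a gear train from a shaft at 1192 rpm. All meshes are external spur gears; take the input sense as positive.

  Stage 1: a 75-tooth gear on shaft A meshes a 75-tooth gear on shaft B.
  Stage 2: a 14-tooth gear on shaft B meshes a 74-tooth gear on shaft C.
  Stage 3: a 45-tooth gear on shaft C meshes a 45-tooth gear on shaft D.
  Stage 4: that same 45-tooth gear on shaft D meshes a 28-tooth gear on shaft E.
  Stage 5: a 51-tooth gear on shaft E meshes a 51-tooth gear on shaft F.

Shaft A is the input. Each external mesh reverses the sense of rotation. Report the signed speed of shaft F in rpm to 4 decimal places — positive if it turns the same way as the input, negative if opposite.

-362.4324 rpm (opposite to input, |ω| = 362.4324 rpm)

Stage 1 [75T→75T]: ω = 1192.0000×75/75 = 1192.0000 rpm, dir flips to −; running = −1192.0000
Stage 2 [14T→74T]: ω = 1192.0000×14/74 = 225.5135 rpm, dir flips to +; running = +225.5135
Stage 3 [45T→45T]: ω = 225.5135×45/45 = 225.5135 rpm, dir flips to −; running = −225.5135
Stage 4 [45T→28T]: ω = 225.5135×45/28 = 362.4324 rpm, dir flips to +; running = +362.4324
Stage 5 [51T→51T]: ω = 362.4324×51/51 = 362.4324 rpm, dir flips to −; running = −362.4324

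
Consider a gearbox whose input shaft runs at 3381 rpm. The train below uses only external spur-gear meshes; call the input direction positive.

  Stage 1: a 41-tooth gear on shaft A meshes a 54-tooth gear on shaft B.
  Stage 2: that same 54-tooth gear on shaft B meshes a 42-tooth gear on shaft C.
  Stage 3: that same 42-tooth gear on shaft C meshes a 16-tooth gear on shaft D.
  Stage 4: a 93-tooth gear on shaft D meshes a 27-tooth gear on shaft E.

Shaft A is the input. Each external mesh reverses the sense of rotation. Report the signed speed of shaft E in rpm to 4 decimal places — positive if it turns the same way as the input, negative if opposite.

Stage 1 [41T→54T]: ω = 3381.0000×41/54 = 2567.0556 rpm, dir flips to −; running = −2567.0556
Stage 2 [54T→42T]: ω = 2567.0556×54/42 = 3300.5000 rpm, dir flips to +; running = +3300.5000
Stage 3 [42T→16T]: ω = 3300.5000×42/16 = 8663.8125 rpm, dir flips to −; running = −8663.8125
Stage 4 [93T→27T]: ω = 8663.8125×93/27 = 29842.0208 rpm, dir flips to +; running = +29842.0208

+29842.0208 rpm (same as input, |ω| = 29842.0208 rpm)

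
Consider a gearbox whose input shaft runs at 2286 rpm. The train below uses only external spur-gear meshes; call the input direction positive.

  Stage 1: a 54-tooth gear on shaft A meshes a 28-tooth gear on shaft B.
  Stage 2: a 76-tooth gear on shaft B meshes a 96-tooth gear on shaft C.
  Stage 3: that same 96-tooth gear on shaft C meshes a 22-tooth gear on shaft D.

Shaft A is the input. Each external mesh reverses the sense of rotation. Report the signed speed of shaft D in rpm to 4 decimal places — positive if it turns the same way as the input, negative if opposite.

Stage 1 [54T→28T]: ω = 2286.0000×54/28 = 4408.7143 rpm, dir flips to −; running = −4408.7143
Stage 2 [76T→96T]: ω = 4408.7143×76/96 = 3490.2321 rpm, dir flips to +; running = +3490.2321
Stage 3 [96T→22T]: ω = 3490.2321×96/22 = 15230.1039 rpm, dir flips to −; running = −15230.1039

-15230.1039 rpm (opposite to input, |ω| = 15230.1039 rpm)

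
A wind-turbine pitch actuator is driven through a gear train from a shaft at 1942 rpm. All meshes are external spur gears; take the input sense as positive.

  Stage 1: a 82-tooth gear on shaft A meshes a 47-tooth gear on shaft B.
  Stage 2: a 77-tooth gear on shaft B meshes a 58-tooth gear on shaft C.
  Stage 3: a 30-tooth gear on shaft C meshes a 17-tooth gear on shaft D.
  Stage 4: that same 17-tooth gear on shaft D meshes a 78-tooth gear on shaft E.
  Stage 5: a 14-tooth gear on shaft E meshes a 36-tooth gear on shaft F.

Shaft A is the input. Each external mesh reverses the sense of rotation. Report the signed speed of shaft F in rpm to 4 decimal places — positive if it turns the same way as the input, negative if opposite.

Stage 1 [82T→47T]: ω = 1942.0000×82/47 = 3388.1702 rpm, dir flips to −; running = −3388.1702
Stage 2 [77T→58T]: ω = 3388.1702×77/58 = 4498.0880 rpm, dir flips to +; running = +4498.0880
Stage 3 [30T→17T]: ω = 4498.0880×30/17 = 7937.8024 rpm, dir flips to −; running = −7937.8024
Stage 4 [17T→78T]: ω = 7937.8024×17/78 = 1730.0339 rpm, dir flips to +; running = +1730.0339
Stage 5 [14T→36T]: ω = 1730.0339×14/36 = 672.7909 rpm, dir flips to −; running = −672.7909

-672.7909 rpm (opposite to input, |ω| = 672.7909 rpm)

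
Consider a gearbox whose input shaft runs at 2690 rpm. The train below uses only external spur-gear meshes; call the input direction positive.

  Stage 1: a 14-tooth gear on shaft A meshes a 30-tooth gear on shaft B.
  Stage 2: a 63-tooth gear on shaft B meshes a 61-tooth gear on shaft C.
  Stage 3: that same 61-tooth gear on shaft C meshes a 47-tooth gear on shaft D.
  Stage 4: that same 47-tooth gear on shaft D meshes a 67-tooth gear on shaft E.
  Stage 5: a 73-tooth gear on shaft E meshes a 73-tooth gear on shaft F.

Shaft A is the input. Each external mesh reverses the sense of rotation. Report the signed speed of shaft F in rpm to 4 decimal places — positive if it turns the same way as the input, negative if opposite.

Stage 1 [14T→30T]: ω = 2690.0000×14/30 = 1255.3333 rpm, dir flips to −; running = −1255.3333
Stage 2 [63T→61T]: ω = 1255.3333×63/61 = 1296.4918 rpm, dir flips to +; running = +1296.4918
Stage 3 [61T→47T]: ω = 1296.4918×61/47 = 1682.6809 rpm, dir flips to −; running = −1682.6809
Stage 4 [47T→67T]: ω = 1682.6809×47/67 = 1180.3881 rpm, dir flips to +; running = +1180.3881
Stage 5 [73T→73T]: ω = 1180.3881×73/73 = 1180.3881 rpm, dir flips to −; running = −1180.3881

-1180.3881 rpm (opposite to input, |ω| = 1180.3881 rpm)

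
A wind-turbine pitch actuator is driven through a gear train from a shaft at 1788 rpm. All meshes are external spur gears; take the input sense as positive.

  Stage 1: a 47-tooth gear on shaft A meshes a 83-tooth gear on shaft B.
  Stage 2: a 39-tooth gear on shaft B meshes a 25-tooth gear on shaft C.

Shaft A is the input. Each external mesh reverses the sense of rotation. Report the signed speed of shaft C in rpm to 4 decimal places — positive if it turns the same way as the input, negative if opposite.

Stage 1 [47T→83T]: ω = 1788.0000×47/83 = 1012.4819 rpm, dir flips to −; running = −1012.4819
Stage 2 [39T→25T]: ω = 1012.4819×39/25 = 1579.4718 rpm, dir flips to +; running = +1579.4718

+1579.4718 rpm (same as input, |ω| = 1579.4718 rpm)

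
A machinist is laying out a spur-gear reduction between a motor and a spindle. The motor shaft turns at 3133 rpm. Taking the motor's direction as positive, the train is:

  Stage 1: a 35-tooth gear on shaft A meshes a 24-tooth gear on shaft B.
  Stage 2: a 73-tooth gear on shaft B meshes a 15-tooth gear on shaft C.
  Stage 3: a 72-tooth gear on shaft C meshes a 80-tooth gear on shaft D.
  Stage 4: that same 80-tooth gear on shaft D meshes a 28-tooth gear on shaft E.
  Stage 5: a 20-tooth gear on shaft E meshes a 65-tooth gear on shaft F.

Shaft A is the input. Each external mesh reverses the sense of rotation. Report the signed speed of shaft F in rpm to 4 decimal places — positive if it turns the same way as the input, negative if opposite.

Stage 1 [35T→24T]: ω = 3133.0000×35/24 = 4568.9583 rpm, dir flips to −; running = −4568.9583
Stage 2 [73T→15T]: ω = 4568.9583×73/15 = 22235.5972 rpm, dir flips to +; running = +22235.5972
Stage 3 [72T→80T]: ω = 22235.5972×72/80 = 20012.0375 rpm, dir flips to −; running = −20012.0375
Stage 4 [80T→28T]: ω = 20012.0375×80/28 = 57177.2500 rpm, dir flips to +; running = +57177.2500
Stage 5 [20T→65T]: ω = 57177.2500×20/65 = 17593.0000 rpm, dir flips to −; running = −17593.0000

-17593.0000 rpm (opposite to input, |ω| = 17593.0000 rpm)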